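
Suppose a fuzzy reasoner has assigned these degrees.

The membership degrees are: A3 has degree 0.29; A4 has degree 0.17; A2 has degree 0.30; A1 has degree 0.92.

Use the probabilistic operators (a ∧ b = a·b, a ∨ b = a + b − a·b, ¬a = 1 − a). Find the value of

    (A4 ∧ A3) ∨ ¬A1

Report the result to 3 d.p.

A4 ∧ A3 = a·b on (0.1700, 0.2900) = 0.0493
¬A1 = 1 − 0.9200 = 0.0800
(A4 ∧ A3) ∨ ¬A1 = a + b − a·b on (0.0493, 0.0800) = 0.1254

0.125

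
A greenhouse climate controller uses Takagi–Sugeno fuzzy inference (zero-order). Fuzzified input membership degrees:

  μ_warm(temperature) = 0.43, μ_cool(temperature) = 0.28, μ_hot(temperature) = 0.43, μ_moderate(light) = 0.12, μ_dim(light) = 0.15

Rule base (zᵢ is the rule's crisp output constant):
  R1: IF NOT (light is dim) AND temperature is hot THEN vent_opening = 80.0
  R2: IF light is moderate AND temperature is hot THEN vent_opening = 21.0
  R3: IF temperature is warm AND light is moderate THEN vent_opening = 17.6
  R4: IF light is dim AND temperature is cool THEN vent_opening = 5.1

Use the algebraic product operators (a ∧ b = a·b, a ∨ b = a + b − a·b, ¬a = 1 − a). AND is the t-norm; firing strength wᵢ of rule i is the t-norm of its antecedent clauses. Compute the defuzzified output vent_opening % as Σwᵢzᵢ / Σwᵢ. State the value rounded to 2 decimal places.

R1 (z=80.0): ¬dim=1−0.15=0.85, hot=0.43; AND[a·b] → w = 0.3655
R2 (z=21.0): moderate=0.12, hot=0.43; AND[a·b] → w = 0.0516
R3 (z=17.6): warm=0.43, moderate=0.12; AND[a·b] → w = 0.0516
R4 (z=5.1): dim=0.15, cool=0.28; AND[a·b] → w = 0.0420
Weighted average = (0.3655·80.0 + 0.0516·21.0 + 0.0516·17.6 + 0.0420·5.1) / (0.3655 + 0.0516 + 0.0516 + 0.0420)
  = 31.4460 / 0.5107 = 61.57

61.57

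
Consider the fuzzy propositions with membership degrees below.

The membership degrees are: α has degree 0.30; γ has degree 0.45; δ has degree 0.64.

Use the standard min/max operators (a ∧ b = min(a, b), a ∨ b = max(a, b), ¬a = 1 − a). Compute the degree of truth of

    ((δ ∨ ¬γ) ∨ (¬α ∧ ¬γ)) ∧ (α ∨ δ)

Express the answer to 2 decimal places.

¬γ = 1 − 0.45 = 0.55
δ ∨ ¬γ = max(a, b) on (0.64, 0.55) = 0.64
¬α = 1 − 0.30 = 0.70
¬γ = 1 − 0.45 = 0.55
¬α ∧ ¬γ = min(a, b) on (0.70, 0.55) = 0.55
(δ ∨ ¬γ) ∨ (¬α ∧ ¬γ) = max(a, b) on (0.64, 0.55) = 0.64
α ∨ δ = max(a, b) on (0.30, 0.64) = 0.64
((δ ∨ ¬γ) ∨ (¬α ∧ ¬γ)) ∧ (α ∨ δ) = min(a, b) on (0.64, 0.64) = 0.64

0.64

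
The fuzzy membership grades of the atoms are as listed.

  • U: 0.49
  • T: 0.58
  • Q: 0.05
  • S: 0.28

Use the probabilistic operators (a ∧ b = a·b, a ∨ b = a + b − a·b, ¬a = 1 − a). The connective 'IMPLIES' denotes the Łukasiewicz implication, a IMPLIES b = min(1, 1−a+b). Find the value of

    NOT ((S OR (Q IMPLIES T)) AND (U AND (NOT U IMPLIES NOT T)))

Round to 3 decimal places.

Q IMPLIES T  [Łukasiewicz: min(1, 1−a+b)] with a=0.0500, b=0.5800 → 1.0000
S OR (Q IMPLIES T) = a + b − a·b on (0.2800, 1.0000) = 1.0000
NOT U = 1 − 0.4900 = 0.5100
NOT T = 1 − 0.5800 = 0.4200
NOT U IMPLIES NOT T  [Łukasiewicz: min(1, 1−a+b)] with a=0.5100, b=0.4200 → 0.9100
U AND (NOT U IMPLIES NOT T) = a·b on (0.4900, 0.9100) = 0.4459
(S OR (Q IMPLIES T)) AND (U AND (NOT U IMPLIES NOT T)) = a·b on (1.0000, 0.4459) = 0.4459
NOT ((S OR (Q IMPLIES T)) AND (U AND (NOT U IMPLIES NOT T))) = 1 − 0.4459 = 0.5541

0.554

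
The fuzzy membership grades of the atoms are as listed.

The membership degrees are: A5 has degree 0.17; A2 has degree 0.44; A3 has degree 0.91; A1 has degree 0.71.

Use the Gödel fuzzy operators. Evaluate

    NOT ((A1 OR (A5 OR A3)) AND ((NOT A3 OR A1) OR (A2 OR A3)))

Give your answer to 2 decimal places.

0.09

A5 OR A3 = max(a, b) on (0.17, 0.91) = 0.91
A1 OR (A5 OR A3) = max(a, b) on (0.71, 0.91) = 0.91
NOT A3 = 1 − 0.91 = 0.09
NOT A3 OR A1 = max(a, b) on (0.09, 0.71) = 0.71
A2 OR A3 = max(a, b) on (0.44, 0.91) = 0.91
(NOT A3 OR A1) OR (A2 OR A3) = max(a, b) on (0.71, 0.91) = 0.91
(A1 OR (A5 OR A3)) AND ((NOT A3 OR A1) OR (A2 OR A3)) = min(a, b) on (0.91, 0.91) = 0.91
NOT ((A1 OR (A5 OR A3)) AND ((NOT A3 OR A1) OR (A2 OR A3))) = 1 − 0.91 = 0.09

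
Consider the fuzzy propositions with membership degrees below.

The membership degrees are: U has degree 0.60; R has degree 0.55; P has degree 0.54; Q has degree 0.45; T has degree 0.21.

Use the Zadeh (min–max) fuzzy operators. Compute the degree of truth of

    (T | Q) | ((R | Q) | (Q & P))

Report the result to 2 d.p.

0.55

T | Q = max(a, b) on (0.21, 0.45) = 0.45
R | Q = max(a, b) on (0.55, 0.45) = 0.55
Q & P = min(a, b) on (0.45, 0.54) = 0.45
(R | Q) | (Q & P) = max(a, b) on (0.55, 0.45) = 0.55
(T | Q) | ((R | Q) | (Q & P)) = max(a, b) on (0.45, 0.55) = 0.55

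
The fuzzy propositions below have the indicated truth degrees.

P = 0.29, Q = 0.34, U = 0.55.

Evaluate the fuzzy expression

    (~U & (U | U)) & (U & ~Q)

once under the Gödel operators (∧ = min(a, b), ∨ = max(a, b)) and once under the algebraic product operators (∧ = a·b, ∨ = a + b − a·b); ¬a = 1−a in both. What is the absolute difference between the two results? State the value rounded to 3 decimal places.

0.320

Under Gödel:
  ~U = 1 − 0.55 = 0.45
  U | U = max(a, b) on (0.55, 0.55) = 0.55
  ~U & (U | U) = min(a, b) on (0.45, 0.55) = 0.45
  ~Q = 1 − 0.34 = 0.66
  U & ~Q = min(a, b) on (0.55, 0.66) = 0.55
  (~U & (U | U)) & (U & ~Q) = min(a, b) on (0.45, 0.55) = 0.45
  → value = 0.4500
Under algebraic product:
  ~U = 1 − 0.5500 = 0.4500
  U | U = a + b − a·b on (0.5500, 0.5500) = 0.7975
  ~U & (U | U) = a·b on (0.4500, 0.7975) = 0.3589
  ~Q = 1 − 0.3400 = 0.6600
  U & ~Q = a·b on (0.5500, 0.6600) = 0.3630
  (~U & (U | U)) & (U & ~Q) = a·b on (0.3589, 0.3630) = 0.1303
  → value = 0.1303
|0.4500 − 0.1303| = 0.320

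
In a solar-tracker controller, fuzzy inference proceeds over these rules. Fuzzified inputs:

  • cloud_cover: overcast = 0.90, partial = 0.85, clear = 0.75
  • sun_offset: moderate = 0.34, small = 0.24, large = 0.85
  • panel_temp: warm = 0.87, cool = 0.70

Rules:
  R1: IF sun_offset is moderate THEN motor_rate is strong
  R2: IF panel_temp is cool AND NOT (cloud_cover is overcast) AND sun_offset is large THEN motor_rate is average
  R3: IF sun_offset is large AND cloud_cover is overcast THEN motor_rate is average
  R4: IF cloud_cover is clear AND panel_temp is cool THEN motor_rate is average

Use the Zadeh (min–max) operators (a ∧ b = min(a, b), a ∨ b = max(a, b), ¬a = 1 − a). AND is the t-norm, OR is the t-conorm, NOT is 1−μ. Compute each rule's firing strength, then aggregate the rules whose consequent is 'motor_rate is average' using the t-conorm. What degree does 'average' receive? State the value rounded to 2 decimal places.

0.85

R1: moderate=0.34 → w = 0.34
R2: cool=0.70, ¬overcast=1−0.90=0.10, large=0.85; AND[min(a, b)] → w = 0.10
R3: large=0.85, overcast=0.90; AND[min(a, b)] → w = 0.85
R4: clear=0.75, cool=0.70; AND[min(a, b)] → w = 0.70
Rules with consequent 'average': {R2, R3, R4} → strengths 0.10, 0.85, 0.70
Aggregate via t-conorm [max(a, b)]: 0.85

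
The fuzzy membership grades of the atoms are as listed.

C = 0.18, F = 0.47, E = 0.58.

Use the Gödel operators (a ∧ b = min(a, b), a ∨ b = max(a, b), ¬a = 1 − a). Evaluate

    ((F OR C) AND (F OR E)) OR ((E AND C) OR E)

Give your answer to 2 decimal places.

F OR C = max(a, b) on (0.47, 0.18) = 0.47
F OR E = max(a, b) on (0.47, 0.58) = 0.58
(F OR C) AND (F OR E) = min(a, b) on (0.47, 0.58) = 0.47
E AND C = min(a, b) on (0.58, 0.18) = 0.18
(E AND C) OR E = max(a, b) on (0.18, 0.58) = 0.58
((F OR C) AND (F OR E)) OR ((E AND C) OR E) = max(a, b) on (0.47, 0.58) = 0.58

0.58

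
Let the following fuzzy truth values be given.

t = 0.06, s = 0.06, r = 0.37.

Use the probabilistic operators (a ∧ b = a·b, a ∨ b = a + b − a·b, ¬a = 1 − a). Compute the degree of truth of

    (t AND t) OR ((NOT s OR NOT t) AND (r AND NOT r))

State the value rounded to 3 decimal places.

0.235

t AND t = a·b on (0.0600, 0.0600) = 0.0036
NOT s = 1 − 0.0600 = 0.9400
NOT t = 1 − 0.0600 = 0.9400
NOT s OR NOT t = a + b − a·b on (0.9400, 0.9400) = 0.9964
NOT r = 1 − 0.3700 = 0.6300
r AND NOT r = a·b on (0.3700, 0.6300) = 0.2331
(NOT s OR NOT t) AND (r AND NOT r) = a·b on (0.9964, 0.2331) = 0.2323
(t AND t) OR ((NOT s OR NOT t) AND (r AND NOT r)) = a + b − a·b on (0.0036, 0.2323) = 0.2350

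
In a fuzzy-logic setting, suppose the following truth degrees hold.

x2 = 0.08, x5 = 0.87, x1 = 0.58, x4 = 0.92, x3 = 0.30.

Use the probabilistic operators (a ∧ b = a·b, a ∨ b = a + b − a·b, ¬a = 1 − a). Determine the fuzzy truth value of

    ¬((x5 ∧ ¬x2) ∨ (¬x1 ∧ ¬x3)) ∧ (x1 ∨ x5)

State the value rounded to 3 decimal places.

0.133

¬x2 = 1 − 0.0800 = 0.9200
x5 ∧ ¬x2 = a·b on (0.8700, 0.9200) = 0.8004
¬x1 = 1 − 0.5800 = 0.4200
¬x3 = 1 − 0.3000 = 0.7000
¬x1 ∧ ¬x3 = a·b on (0.4200, 0.7000) = 0.2940
(x5 ∧ ¬x2) ∨ (¬x1 ∧ ¬x3) = a + b − a·b on (0.8004, 0.2940) = 0.8591
¬((x5 ∧ ¬x2) ∨ (¬x1 ∧ ¬x3)) = 1 − 0.8591 = 0.1409
x1 ∨ x5 = a + b − a·b on (0.5800, 0.8700) = 0.9454
¬((x5 ∧ ¬x2) ∨ (¬x1 ∧ ¬x3)) ∧ (x1 ∨ x5) = a·b on (0.1409, 0.9454) = 0.1332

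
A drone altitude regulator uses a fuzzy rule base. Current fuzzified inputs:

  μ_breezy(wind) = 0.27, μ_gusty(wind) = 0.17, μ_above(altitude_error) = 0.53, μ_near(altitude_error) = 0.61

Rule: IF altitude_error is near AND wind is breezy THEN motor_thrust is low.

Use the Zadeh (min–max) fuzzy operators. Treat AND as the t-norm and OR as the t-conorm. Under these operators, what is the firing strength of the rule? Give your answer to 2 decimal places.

0.27

firing strength: near=0.61, breezy=0.27; AND[min(a, b)] → w = 0.27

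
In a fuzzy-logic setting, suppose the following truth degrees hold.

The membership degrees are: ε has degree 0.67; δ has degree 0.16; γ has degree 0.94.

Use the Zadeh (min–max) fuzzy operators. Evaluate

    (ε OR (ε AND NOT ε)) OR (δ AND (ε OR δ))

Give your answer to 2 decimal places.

0.67

NOT ε = 1 − 0.67 = 0.33
ε AND NOT ε = min(a, b) on (0.67, 0.33) = 0.33
ε OR (ε AND NOT ε) = max(a, b) on (0.67, 0.33) = 0.67
ε OR δ = max(a, b) on (0.67, 0.16) = 0.67
δ AND (ε OR δ) = min(a, b) on (0.16, 0.67) = 0.16
(ε OR (ε AND NOT ε)) OR (δ AND (ε OR δ)) = max(a, b) on (0.67, 0.16) = 0.67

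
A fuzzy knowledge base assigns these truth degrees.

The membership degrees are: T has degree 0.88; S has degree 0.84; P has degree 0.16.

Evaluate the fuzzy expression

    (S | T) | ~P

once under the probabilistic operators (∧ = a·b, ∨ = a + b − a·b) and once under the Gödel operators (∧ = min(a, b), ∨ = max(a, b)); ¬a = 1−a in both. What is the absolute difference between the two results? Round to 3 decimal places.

0.117

Under probabilistic:
  S | T = a + b − a·b on (0.8400, 0.8800) = 0.9808
  ~P = 1 − 0.1600 = 0.8400
  (S | T) | ~P = a + b − a·b on (0.9808, 0.8400) = 0.9969
  → value = 0.9969
Under Gödel:
  S | T = max(a, b) on (0.84, 0.88) = 0.88
  ~P = 1 − 0.16 = 0.84
  (S | T) | ~P = max(a, b) on (0.88, 0.84) = 0.88
  → value = 0.8800
|0.9969 − 0.8800| = 0.117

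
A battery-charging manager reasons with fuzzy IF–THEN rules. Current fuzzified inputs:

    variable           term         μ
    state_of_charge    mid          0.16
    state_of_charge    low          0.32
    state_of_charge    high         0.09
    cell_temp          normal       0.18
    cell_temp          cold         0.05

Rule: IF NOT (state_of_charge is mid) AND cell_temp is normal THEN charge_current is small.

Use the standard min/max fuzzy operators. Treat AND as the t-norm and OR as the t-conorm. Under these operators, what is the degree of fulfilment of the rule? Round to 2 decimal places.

firing strength: ¬mid=1−0.16=0.84, normal=0.18; AND[min(a, b)] → w = 0.18

0.18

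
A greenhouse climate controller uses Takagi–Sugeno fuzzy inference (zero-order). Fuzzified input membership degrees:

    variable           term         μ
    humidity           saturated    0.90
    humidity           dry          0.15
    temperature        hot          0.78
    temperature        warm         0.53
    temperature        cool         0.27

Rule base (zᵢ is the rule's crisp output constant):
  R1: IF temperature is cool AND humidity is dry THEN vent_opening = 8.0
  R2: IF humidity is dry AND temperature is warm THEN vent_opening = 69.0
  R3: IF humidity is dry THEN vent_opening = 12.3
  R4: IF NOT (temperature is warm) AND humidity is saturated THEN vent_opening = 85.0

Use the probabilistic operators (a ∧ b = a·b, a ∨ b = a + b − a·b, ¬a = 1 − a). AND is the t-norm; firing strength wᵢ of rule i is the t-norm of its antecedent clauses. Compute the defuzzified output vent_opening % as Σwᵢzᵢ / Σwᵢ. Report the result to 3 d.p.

R1 (z=8.0): cool=0.27, dry=0.15; AND[a·b] → w = 0.0405
R2 (z=69.0): dry=0.15, warm=0.53; AND[a·b] → w = 0.0795
R3 (z=12.3): dry=0.15 → w = 0.1500
R4 (z=85.0): ¬warm=1−0.53=0.47, saturated=0.90; AND[a·b] → w = 0.4230
Weighted average = (0.0405·8.0 + 0.0795·69.0 + 0.1500·12.3 + 0.4230·85.0) / (0.0405 + 0.0795 + 0.1500 + 0.4230)
  = 43.6095 / 0.6930 = 62.929

62.929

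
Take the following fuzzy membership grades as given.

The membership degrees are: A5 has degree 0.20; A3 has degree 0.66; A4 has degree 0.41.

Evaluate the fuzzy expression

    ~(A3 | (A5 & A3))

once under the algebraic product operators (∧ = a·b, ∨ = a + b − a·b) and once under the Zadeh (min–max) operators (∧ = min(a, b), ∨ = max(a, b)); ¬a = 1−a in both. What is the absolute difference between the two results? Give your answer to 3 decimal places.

Under algebraic product:
  A5 & A3 = a·b on (0.2000, 0.6600) = 0.1320
  A3 | (A5 & A3) = a + b − a·b on (0.6600, 0.1320) = 0.7049
  ~(A3 | (A5 & A3)) = 1 − 0.7049 = 0.2951
  → value = 0.2951
Under Zadeh (min–max):
  A5 & A3 = min(a, b) on (0.20, 0.66) = 0.20
  A3 | (A5 & A3) = max(a, b) on (0.66, 0.20) = 0.66
  ~(A3 | (A5 & A3)) = 1 − 0.66 = 0.34
  → value = 0.3400
|0.2951 − 0.3400| = 0.045

0.045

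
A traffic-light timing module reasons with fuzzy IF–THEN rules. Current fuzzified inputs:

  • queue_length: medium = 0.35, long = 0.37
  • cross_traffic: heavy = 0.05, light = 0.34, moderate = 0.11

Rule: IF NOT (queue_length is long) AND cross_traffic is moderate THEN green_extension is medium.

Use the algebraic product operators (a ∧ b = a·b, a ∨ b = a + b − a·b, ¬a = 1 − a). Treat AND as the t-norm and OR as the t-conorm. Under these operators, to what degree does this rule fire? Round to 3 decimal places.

firing strength: ¬long=1−0.37=0.63, moderate=0.11; AND[a·b] → w = 0.0693

0.069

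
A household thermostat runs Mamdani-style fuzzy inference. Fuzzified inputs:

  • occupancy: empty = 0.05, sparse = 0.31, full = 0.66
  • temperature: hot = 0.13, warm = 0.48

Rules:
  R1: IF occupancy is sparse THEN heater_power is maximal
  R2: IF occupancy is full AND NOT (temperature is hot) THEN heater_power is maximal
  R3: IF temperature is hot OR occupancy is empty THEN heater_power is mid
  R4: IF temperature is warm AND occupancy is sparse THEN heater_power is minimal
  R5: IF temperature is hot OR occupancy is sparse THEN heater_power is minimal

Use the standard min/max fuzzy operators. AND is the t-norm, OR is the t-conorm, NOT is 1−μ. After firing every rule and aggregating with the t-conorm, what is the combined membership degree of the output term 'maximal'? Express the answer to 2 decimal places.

0.66

R1: sparse=0.31 → w = 0.31
R2: full=0.66, ¬hot=1−0.13=0.87; AND[min(a, b)] → w = 0.66
R3: hot=0.13, empty=0.05; OR[max(a, b)] → w = 0.13
R4: warm=0.48, sparse=0.31; AND[min(a, b)] → w = 0.31
R5: hot=0.13, sparse=0.31; OR[max(a, b)] → w = 0.31
Rules with consequent 'maximal': {R1, R2} → strengths 0.31, 0.66
Aggregate via t-conorm [max(a, b)]: 0.66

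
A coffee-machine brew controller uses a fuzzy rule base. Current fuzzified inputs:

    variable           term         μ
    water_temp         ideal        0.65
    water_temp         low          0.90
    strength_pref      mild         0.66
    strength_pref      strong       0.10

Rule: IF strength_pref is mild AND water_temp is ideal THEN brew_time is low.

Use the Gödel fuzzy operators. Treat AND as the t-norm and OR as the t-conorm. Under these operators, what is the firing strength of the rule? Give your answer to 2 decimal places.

0.65

firing strength: mild=0.66, ideal=0.65; AND[min(a, b)] → w = 0.65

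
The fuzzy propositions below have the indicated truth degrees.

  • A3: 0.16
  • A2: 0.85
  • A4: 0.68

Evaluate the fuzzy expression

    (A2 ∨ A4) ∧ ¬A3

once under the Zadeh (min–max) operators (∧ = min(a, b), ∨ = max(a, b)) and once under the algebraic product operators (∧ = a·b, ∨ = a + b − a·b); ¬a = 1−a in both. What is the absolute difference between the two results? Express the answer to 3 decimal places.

0.040

Under Zadeh (min–max):
  A2 ∨ A4 = max(a, b) on (0.85, 0.68) = 0.85
  ¬A3 = 1 − 0.16 = 0.84
  (A2 ∨ A4) ∧ ¬A3 = min(a, b) on (0.85, 0.84) = 0.84
  → value = 0.8400
Under algebraic product:
  A2 ∨ A4 = a + b − a·b on (0.8500, 0.6800) = 0.9520
  ¬A3 = 1 − 0.1600 = 0.8400
  (A2 ∨ A4) ∧ ¬A3 = a·b on (0.9520, 0.8400) = 0.7997
  → value = 0.7997
|0.8400 − 0.7997| = 0.040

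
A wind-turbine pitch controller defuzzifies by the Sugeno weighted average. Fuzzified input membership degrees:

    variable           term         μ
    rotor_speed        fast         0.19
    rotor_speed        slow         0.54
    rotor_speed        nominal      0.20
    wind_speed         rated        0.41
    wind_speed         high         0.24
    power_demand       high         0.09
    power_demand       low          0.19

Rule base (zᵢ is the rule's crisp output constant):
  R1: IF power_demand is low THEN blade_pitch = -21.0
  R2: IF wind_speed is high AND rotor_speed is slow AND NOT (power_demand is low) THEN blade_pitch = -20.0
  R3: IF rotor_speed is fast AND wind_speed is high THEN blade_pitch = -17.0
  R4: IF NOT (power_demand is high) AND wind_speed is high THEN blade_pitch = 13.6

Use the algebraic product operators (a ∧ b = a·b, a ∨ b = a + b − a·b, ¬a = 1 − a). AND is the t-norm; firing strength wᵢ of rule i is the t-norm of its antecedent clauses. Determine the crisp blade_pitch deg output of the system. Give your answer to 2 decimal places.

R1 (z=-21.0): low=0.19 → w = 0.1900
R2 (z=-20.0): high=0.24, slow=0.54, ¬low=1−0.19=0.81; AND[a·b] → w = 0.1050
R3 (z=-17.0): fast=0.19, high=0.24; AND[a·b] → w = 0.0456
R4 (z=13.6): ¬high=1−0.09=0.91, high=0.24; AND[a·b] → w = 0.2184
Weighted average = (0.1900·-21.0 + 0.1050·-20.0 + 0.0456·-17.0 + 0.2184·13.6) / (0.1900 + 0.1050 + 0.0456 + 0.2184)
  = -3.8945 / 0.5590 = -6.97

-6.97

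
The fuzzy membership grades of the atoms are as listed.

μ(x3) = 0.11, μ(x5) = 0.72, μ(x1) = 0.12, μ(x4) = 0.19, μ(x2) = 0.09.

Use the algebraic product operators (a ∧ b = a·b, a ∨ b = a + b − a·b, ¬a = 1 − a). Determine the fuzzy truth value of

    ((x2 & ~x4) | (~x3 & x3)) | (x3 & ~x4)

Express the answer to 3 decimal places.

~x4 = 1 − 0.1900 = 0.8100
x2 & ~x4 = a·b on (0.0900, 0.8100) = 0.0729
~x3 = 1 − 0.1100 = 0.8900
~x3 & x3 = a·b on (0.8900, 0.1100) = 0.0979
(x2 & ~x4) | (~x3 & x3) = a + b − a·b on (0.0729, 0.0979) = 0.1637
~x4 = 1 − 0.1900 = 0.8100
x3 & ~x4 = a·b on (0.1100, 0.8100) = 0.0891
((x2 & ~x4) | (~x3 & x3)) | (x3 & ~x4) = a + b − a·b on (0.1637, 0.0891) = 0.2382

0.238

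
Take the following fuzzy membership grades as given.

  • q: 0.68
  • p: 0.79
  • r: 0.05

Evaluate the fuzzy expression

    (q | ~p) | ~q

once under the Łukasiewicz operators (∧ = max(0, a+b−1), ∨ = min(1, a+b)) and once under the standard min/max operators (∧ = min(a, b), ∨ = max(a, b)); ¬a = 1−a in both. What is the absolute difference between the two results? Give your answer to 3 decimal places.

Under Łukasiewicz:
  ~p = 1 − 0.79 = 0.21
  q | ~p = min(1, a+b) on (0.68, 0.21) = 0.89
  ~q = 1 − 0.68 = 0.32
  (q | ~p) | ~q = min(1, a+b) on (0.89, 0.32) = 1.00
  → value = 1.0000
Under standard min/max:
  ~p = 1 − 0.79 = 0.21
  q | ~p = max(a, b) on (0.68, 0.21) = 0.68
  ~q = 1 − 0.68 = 0.32
  (q | ~p) | ~q = max(a, b) on (0.68, 0.32) = 0.68
  → value = 0.6800
|1.0000 − 0.6800| = 0.320

0.320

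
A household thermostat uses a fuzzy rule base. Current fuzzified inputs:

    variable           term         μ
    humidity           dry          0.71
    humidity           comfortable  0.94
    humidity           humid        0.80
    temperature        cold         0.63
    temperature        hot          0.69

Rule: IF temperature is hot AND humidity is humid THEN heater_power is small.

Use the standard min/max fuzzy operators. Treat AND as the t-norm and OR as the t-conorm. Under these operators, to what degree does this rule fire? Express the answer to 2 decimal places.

0.69

firing strength: hot=0.69, humid=0.80; AND[min(a, b)] → w = 0.69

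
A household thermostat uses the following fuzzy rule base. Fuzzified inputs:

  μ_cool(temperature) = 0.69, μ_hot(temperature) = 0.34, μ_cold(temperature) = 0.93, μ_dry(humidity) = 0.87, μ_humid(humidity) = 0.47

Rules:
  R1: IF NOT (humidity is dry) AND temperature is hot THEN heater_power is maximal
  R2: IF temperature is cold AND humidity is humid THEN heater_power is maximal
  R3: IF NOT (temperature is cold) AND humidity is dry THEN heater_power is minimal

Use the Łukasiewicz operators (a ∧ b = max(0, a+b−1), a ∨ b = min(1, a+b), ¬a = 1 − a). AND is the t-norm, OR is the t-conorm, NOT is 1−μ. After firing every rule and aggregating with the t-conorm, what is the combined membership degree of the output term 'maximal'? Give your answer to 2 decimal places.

0.40

R1: ¬dry=1−0.87=0.13, hot=0.34; AND[max(0, a+b−1)] → w = 0.00
R2: cold=0.93, humid=0.47; AND[max(0, a+b−1)] → w = 0.40
R3: ¬cold=1−0.93=0.07, dry=0.87; AND[max(0, a+b−1)] → w = 0.00
Rules with consequent 'maximal': {R1, R2} → strengths 0.00, 0.40
Aggregate via t-conorm [min(1, a+b)]: 0.40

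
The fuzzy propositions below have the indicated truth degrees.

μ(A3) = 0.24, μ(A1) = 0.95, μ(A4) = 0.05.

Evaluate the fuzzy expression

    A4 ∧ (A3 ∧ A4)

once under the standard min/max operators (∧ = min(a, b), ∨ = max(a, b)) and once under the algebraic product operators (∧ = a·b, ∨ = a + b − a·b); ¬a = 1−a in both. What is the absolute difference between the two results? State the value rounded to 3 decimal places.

0.049

Under standard min/max:
  A3 ∧ A4 = min(a, b) on (0.24, 0.05) = 0.05
  A4 ∧ (A3 ∧ A4) = min(a, b) on (0.05, 0.05) = 0.05
  → value = 0.0500
Under algebraic product:
  A3 ∧ A4 = a·b on (0.2400, 0.0500) = 0.0120
  A4 ∧ (A3 ∧ A4) = a·b on (0.0500, 0.0120) = 0.0006
  → value = 0.0006
|0.0500 − 0.0006| = 0.049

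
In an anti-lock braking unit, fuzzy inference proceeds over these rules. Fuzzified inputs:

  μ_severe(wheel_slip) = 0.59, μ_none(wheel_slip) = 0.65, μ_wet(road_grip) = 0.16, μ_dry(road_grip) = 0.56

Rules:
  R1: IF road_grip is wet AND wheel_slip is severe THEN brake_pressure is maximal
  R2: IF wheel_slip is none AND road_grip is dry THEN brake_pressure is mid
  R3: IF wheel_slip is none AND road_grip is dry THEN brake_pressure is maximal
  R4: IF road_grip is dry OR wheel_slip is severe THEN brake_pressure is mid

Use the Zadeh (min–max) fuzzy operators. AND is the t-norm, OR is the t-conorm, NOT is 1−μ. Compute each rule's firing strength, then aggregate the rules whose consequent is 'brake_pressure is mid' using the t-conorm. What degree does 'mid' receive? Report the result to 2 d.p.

0.59

R1: wet=0.16, severe=0.59; AND[min(a, b)] → w = 0.16
R2: none=0.65, dry=0.56; AND[min(a, b)] → w = 0.56
R3: none=0.65, dry=0.56; AND[min(a, b)] → w = 0.56
R4: dry=0.56, severe=0.59; OR[max(a, b)] → w = 0.59
Rules with consequent 'mid': {R2, R4} → strengths 0.56, 0.59
Aggregate via t-conorm [max(a, b)]: 0.59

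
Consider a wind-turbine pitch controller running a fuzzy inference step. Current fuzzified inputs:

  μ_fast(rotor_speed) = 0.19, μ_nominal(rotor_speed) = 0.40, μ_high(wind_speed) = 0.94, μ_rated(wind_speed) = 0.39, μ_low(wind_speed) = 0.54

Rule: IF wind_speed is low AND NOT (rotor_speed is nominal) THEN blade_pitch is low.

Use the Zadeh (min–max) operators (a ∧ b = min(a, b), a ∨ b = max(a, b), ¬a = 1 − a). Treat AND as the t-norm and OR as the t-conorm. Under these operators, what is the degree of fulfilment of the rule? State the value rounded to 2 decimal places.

0.54

firing strength: low=0.54, ¬nominal=1−0.40=0.60; AND[min(a, b)] → w = 0.54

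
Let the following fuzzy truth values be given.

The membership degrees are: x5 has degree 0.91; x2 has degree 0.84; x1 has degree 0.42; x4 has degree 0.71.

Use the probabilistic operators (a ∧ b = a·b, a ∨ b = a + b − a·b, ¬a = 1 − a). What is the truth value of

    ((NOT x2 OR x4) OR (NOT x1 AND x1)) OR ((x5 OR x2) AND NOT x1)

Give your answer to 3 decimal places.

NOT x2 = 1 − 0.8400 = 0.1600
NOT x2 OR x4 = a + b − a·b on (0.1600, 0.7100) = 0.7564
NOT x1 = 1 − 0.4200 = 0.5800
NOT x1 AND x1 = a·b on (0.5800, 0.4200) = 0.2436
(NOT x2 OR x4) OR (NOT x1 AND x1) = a + b − a·b on (0.7564, 0.2436) = 0.8157
x5 OR x2 = a + b − a·b on (0.9100, 0.8400) = 0.9856
NOT x1 = 1 − 0.4200 = 0.5800
(x5 OR x2) AND NOT x1 = a·b on (0.9856, 0.5800) = 0.5716
((NOT x2 OR x4) OR (NOT x1 AND x1)) OR ((x5 OR x2) AND NOT x1) = a + b − a·b on (0.8157, 0.5716) = 0.9211

0.921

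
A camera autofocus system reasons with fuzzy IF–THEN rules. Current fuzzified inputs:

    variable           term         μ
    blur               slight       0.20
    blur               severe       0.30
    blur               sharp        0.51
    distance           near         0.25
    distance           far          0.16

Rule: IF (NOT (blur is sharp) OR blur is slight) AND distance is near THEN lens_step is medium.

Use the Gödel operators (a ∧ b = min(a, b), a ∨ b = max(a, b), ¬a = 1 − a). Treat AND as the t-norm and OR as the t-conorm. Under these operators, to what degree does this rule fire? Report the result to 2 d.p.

0.25

firing strength: (¬sharp=1−0.51=0.49 OR slight=0.20) = 0.49; AND[min(a, b)] with near=0.25 → w = 0.25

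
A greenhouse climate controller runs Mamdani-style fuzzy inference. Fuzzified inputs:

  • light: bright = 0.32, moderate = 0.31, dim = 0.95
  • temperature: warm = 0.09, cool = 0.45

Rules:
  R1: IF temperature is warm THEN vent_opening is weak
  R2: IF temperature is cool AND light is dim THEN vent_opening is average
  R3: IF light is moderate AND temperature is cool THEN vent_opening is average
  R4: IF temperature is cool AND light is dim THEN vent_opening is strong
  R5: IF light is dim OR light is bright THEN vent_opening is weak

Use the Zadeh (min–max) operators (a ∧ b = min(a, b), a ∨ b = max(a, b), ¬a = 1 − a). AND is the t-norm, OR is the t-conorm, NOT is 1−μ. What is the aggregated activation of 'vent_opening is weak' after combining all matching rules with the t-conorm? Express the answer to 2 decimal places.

R1: warm=0.09 → w = 0.09
R2: cool=0.45, dim=0.95; AND[min(a, b)] → w = 0.45
R3: moderate=0.31, cool=0.45; AND[min(a, b)] → w = 0.31
R4: cool=0.45, dim=0.95; AND[min(a, b)] → w = 0.45
R5: dim=0.95, bright=0.32; OR[max(a, b)] → w = 0.95
Rules with consequent 'weak': {R1, R5} → strengths 0.09, 0.95
Aggregate via t-conorm [max(a, b)]: 0.95

0.95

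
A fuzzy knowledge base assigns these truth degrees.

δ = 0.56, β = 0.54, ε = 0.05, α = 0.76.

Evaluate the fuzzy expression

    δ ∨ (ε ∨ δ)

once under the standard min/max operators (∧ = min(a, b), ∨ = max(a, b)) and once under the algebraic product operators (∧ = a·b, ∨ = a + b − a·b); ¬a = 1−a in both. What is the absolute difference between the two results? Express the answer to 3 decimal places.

Under standard min/max:
  ε ∨ δ = max(a, b) on (0.05, 0.56) = 0.56
  δ ∨ (ε ∨ δ) = max(a, b) on (0.56, 0.56) = 0.56
  → value = 0.5600
Under algebraic product:
  ε ∨ δ = a + b − a·b on (0.0500, 0.5600) = 0.5820
  δ ∨ (ε ∨ δ) = a + b − a·b on (0.5600, 0.5820) = 0.8161
  → value = 0.8161
|0.5600 − 0.8161| = 0.256

0.256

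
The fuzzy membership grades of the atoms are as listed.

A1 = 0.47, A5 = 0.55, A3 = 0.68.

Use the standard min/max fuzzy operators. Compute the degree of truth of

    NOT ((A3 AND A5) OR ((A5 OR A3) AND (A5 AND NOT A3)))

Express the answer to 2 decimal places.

0.45

A3 AND A5 = min(a, b) on (0.68, 0.55) = 0.55
A5 OR A3 = max(a, b) on (0.55, 0.68) = 0.68
NOT A3 = 1 − 0.68 = 0.32
A5 AND NOT A3 = min(a, b) on (0.55, 0.32) = 0.32
(A5 OR A3) AND (A5 AND NOT A3) = min(a, b) on (0.68, 0.32) = 0.32
(A3 AND A5) OR ((A5 OR A3) AND (A5 AND NOT A3)) = max(a, b) on (0.55, 0.32) = 0.55
NOT ((A3 AND A5) OR ((A5 OR A3) AND (A5 AND NOT A3))) = 1 − 0.55 = 0.45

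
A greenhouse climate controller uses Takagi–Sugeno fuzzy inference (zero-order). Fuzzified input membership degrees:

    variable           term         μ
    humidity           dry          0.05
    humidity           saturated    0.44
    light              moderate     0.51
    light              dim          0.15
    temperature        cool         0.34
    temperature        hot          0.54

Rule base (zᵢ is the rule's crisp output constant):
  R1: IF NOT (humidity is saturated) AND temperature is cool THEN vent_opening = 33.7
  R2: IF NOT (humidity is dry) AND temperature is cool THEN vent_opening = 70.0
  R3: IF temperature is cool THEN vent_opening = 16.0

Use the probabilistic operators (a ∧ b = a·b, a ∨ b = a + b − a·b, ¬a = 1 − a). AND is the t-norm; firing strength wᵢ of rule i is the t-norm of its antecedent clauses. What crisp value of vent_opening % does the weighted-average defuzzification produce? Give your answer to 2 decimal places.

40.39

R1 (z=33.7): ¬saturated=1−0.44=0.56, cool=0.34; AND[a·b] → w = 0.1904
R2 (z=70.0): ¬dry=1−0.05=0.95, cool=0.34; AND[a·b] → w = 0.3230
R3 (z=16.0): cool=0.34 → w = 0.3400
Weighted average = (0.1904·33.7 + 0.3230·70.0 + 0.3400·16.0) / (0.1904 + 0.3230 + 0.3400)
  = 34.4665 / 0.8534 = 40.39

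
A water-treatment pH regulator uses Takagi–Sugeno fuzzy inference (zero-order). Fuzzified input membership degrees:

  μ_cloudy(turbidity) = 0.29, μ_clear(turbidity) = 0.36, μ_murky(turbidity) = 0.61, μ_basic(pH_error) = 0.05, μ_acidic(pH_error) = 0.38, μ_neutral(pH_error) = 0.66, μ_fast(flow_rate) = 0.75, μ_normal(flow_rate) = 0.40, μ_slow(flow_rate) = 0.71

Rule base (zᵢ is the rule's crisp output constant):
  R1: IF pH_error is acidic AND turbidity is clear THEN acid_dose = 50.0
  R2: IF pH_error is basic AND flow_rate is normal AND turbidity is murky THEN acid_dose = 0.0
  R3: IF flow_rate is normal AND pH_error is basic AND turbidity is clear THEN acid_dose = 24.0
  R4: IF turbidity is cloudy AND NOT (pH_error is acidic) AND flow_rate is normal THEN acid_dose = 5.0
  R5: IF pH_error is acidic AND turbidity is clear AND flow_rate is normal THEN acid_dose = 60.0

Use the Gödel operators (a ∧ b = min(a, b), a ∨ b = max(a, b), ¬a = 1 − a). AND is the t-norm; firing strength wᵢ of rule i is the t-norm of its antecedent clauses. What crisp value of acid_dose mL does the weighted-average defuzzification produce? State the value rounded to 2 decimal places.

R1 (z=50.0): acidic=0.38, clear=0.36; AND[min(a, b)] → w = 0.36
R2 (z=0.0): basic=0.05, normal=0.40, murky=0.61; AND[min(a, b)] → w = 0.05
R3 (z=24.0): normal=0.40, basic=0.05, clear=0.36; AND[min(a, b)] → w = 0.05
R4 (z=5.0): cloudy=0.29, ¬acidic=1−0.38=0.62, normal=0.40; AND[min(a, b)] → w = 0.29
R5 (z=60.0): acidic=0.38, clear=0.36, normal=0.40; AND[min(a, b)] → w = 0.36
Weighted average = (0.36·50.0 + 0.05·0.0 + 0.05·24.0 + 0.29·5.0 + 0.36·60.0) / (0.36 + 0.05 + 0.05 + 0.29 + 0.36)
  = 42.2500 / 1.1100 = 38.06

38.06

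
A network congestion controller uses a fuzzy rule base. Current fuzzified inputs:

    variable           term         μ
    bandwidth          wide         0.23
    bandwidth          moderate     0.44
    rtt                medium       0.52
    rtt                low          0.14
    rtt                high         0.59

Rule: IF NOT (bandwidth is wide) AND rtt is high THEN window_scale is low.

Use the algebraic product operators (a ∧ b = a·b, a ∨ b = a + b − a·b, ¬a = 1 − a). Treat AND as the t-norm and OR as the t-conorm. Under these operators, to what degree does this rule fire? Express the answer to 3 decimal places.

firing strength: ¬wide=1−0.23=0.77, high=0.59; AND[a·b] → w = 0.4543

0.454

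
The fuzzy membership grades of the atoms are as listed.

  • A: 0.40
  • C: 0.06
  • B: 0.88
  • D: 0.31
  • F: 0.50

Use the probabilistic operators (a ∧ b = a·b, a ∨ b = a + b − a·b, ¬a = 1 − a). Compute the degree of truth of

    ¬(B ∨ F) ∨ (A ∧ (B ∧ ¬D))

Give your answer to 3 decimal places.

B ∨ F = a + b − a·b on (0.8800, 0.5000) = 0.9400
¬(B ∨ F) = 1 − 0.9400 = 0.0600
¬D = 1 − 0.3100 = 0.6900
B ∧ ¬D = a·b on (0.8800, 0.6900) = 0.6072
A ∧ (B ∧ ¬D) = a·b on (0.4000, 0.6072) = 0.2429
¬(B ∨ F) ∨ (A ∧ (B ∧ ¬D)) = a + b − a·b on (0.0600, 0.2429) = 0.2883

0.288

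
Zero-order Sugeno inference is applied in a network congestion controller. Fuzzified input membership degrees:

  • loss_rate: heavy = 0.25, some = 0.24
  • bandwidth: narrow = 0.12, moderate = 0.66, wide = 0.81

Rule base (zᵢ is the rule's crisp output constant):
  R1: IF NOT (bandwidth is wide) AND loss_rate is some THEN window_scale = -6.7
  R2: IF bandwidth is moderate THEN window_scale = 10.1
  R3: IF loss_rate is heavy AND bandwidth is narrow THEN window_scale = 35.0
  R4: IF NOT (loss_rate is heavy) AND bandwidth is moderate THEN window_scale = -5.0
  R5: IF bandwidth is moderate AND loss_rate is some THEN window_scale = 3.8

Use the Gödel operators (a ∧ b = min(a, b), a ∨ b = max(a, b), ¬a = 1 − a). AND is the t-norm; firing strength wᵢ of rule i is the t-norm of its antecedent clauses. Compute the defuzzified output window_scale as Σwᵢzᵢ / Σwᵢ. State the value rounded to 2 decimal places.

3.85

R1 (z=-6.7): ¬wide=1−0.81=0.19, some=0.24; AND[min(a, b)] → w = 0.19
R2 (z=10.1): moderate=0.66 → w = 0.66
R3 (z=35.0): heavy=0.25, narrow=0.12; AND[min(a, b)] → w = 0.12
R4 (z=-5.0): ¬heavy=1−0.25=0.75, moderate=0.66; AND[min(a, b)] → w = 0.66
R5 (z=3.8): moderate=0.66, some=0.24; AND[min(a, b)] → w = 0.24
Weighted average = (0.19·-6.7 + 0.66·10.1 + 0.12·35.0 + 0.66·-5.0 + 0.24·3.8) / (0.19 + 0.66 + 0.12 + 0.66 + 0.24)
  = 7.2050 / 1.8700 = 3.85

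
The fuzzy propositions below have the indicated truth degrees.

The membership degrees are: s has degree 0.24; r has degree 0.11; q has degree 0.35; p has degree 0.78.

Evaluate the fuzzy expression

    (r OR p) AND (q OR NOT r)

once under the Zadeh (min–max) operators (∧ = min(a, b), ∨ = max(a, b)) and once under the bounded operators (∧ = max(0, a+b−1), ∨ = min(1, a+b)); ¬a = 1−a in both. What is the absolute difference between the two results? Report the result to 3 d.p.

0.110

Under Zadeh (min–max):
  r OR p = max(a, b) on (0.11, 0.78) = 0.78
  NOT r = 1 − 0.11 = 0.89
  q OR NOT r = max(a, b) on (0.35, 0.89) = 0.89
  (r OR p) AND (q OR NOT r) = min(a, b) on (0.78, 0.89) = 0.78
  → value = 0.7800
Under bounded:
  r OR p = min(1, a+b) on (0.11, 0.78) = 0.89
  NOT r = 1 − 0.11 = 0.89
  q OR NOT r = min(1, a+b) on (0.35, 0.89) = 1.00
  (r OR p) AND (q OR NOT r) = max(0, a+b−1) on (0.89, 1.00) = 0.89
  → value = 0.8900
|0.7800 − 0.8900| = 0.110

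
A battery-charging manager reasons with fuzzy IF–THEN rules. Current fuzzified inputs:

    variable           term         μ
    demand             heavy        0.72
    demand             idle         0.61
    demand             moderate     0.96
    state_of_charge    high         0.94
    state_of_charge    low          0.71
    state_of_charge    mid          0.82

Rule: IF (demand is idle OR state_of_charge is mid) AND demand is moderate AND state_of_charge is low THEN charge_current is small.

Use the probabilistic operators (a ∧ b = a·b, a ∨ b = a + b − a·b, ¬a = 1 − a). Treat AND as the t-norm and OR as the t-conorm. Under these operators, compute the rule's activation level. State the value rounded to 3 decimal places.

0.634

firing strength: (idle=0.61 OR mid=0.82) = 0.9298; AND[a·b] with moderate=0.96, low=0.71 → w = 0.6338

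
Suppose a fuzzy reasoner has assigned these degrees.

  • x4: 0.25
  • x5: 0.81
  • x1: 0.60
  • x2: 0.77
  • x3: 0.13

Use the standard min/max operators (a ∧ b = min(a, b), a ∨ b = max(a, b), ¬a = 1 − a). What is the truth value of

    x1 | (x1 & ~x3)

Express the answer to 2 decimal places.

0.60

~x3 = 1 − 0.13 = 0.87
x1 & ~x3 = min(a, b) on (0.60, 0.87) = 0.60
x1 | (x1 & ~x3) = max(a, b) on (0.60, 0.60) = 0.60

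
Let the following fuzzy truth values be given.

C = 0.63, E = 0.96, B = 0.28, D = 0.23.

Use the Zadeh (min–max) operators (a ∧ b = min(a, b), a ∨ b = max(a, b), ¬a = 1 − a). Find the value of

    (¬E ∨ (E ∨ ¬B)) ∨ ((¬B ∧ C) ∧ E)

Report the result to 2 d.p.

¬E = 1 − 0.96 = 0.04
¬B = 1 − 0.28 = 0.72
E ∨ ¬B = max(a, b) on (0.96, 0.72) = 0.96
¬E ∨ (E ∨ ¬B) = max(a, b) on (0.04, 0.96) = 0.96
¬B = 1 − 0.28 = 0.72
¬B ∧ C = min(a, b) on (0.72, 0.63) = 0.63
(¬B ∧ C) ∧ E = min(a, b) on (0.63, 0.96) = 0.63
(¬E ∨ (E ∨ ¬B)) ∨ ((¬B ∧ C) ∧ E) = max(a, b) on (0.96, 0.63) = 0.96

0.96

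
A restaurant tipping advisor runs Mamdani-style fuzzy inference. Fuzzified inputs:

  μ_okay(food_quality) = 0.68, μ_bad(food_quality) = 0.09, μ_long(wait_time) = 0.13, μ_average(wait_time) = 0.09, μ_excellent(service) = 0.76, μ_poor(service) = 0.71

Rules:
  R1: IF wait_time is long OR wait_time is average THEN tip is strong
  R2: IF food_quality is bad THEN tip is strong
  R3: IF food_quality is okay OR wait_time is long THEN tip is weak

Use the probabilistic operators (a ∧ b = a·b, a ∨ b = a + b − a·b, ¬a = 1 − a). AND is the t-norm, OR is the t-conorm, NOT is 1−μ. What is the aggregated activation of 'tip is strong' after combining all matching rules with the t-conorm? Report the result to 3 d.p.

R1: long=0.13, average=0.09; OR[a + b − a·b] → w = 0.2083
R2: bad=0.09 → w = 0.0900
R3: okay=0.68, long=0.13; OR[a + b − a·b] → w = 0.7216
Rules with consequent 'strong': {R1, R2} → strengths 0.2083, 0.0900
Aggregate via t-conorm [a + b − a·b]: 0.2796

0.280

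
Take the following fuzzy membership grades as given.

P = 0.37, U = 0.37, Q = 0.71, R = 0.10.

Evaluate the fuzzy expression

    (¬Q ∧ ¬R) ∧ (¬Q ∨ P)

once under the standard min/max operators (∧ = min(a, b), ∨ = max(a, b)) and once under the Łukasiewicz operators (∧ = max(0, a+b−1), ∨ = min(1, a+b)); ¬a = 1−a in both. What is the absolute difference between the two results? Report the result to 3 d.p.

Under standard min/max:
  ¬Q = 1 − 0.71 = 0.29
  ¬R = 1 − 0.10 = 0.90
  ¬Q ∧ ¬R = min(a, b) on (0.29, 0.90) = 0.29
  ¬Q = 1 − 0.71 = 0.29
  ¬Q ∨ P = max(a, b) on (0.29, 0.37) = 0.37
  (¬Q ∧ ¬R) ∧ (¬Q ∨ P) = min(a, b) on (0.29, 0.37) = 0.29
  → value = 0.2900
Under Łukasiewicz:
  ¬Q = 1 − 0.71 = 0.29
  ¬R = 1 − 0.10 = 0.90
  ¬Q ∧ ¬R = max(0, a+b−1) on (0.29, 0.90) = 0.19
  ¬Q = 1 − 0.71 = 0.29
  ¬Q ∨ P = min(1, a+b) on (0.29, 0.37) = 0.66
  (¬Q ∧ ¬R) ∧ (¬Q ∨ P) = max(0, a+b−1) on (0.19, 0.66) = 0.00
  → value = 0.0000
|0.2900 − 0.0000| = 0.290

0.290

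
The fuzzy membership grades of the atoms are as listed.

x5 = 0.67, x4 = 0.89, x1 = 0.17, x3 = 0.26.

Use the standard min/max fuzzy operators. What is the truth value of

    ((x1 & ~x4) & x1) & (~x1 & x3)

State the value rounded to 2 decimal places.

0.11

~x4 = 1 − 0.89 = 0.11
x1 & ~x4 = min(a, b) on (0.17, 0.11) = 0.11
(x1 & ~x4) & x1 = min(a, b) on (0.11, 0.17) = 0.11
~x1 = 1 − 0.17 = 0.83
~x1 & x3 = min(a, b) on (0.83, 0.26) = 0.26
((x1 & ~x4) & x1) & (~x1 & x3) = min(a, b) on (0.11, 0.26) = 0.11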